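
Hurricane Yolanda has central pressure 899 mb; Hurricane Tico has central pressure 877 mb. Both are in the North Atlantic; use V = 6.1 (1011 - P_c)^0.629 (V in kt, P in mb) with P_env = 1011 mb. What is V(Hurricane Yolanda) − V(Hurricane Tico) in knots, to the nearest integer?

Hurricane Yolanda: ΔP = 112; V ≈ 6.1 × 112^0.629 ≈ 118.66 kt.
Hurricane Tico: ΔP = 134; V ≈ 6.1 × 134^0.629 ≈ 132.82 kt.
Difference ≈ 118.66 − 132.82 = -14.16 → -14 kt.

-14 kt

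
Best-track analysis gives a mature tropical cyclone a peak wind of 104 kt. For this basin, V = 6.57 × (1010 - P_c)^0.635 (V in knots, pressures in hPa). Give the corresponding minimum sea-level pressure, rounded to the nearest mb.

ΔP = (V / 6.57)^(1/0.635) = (104/6.57)^1.575.
104/6.57 = 15.830; 15.830^1.575 ≈ 77.43 mb.
P_c = 1010 − 77.43 = 932.57 ≈ 933 mb.

933 mb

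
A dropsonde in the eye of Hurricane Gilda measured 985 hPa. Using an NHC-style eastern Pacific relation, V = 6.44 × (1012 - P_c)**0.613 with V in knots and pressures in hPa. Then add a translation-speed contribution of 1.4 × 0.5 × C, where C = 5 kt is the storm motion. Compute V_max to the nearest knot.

ΔP = 1012 − 985 = 27 hPa.
27^0.613 ≈ 7.541.
V ≈ 6.44 × 7.541 ≈ 48.6 kt.
Translation term: 1.4 × 0.5 × 5 = 3.5 kt.
Corrected V ≈ 52.1 kt → 52 kt.

52 kt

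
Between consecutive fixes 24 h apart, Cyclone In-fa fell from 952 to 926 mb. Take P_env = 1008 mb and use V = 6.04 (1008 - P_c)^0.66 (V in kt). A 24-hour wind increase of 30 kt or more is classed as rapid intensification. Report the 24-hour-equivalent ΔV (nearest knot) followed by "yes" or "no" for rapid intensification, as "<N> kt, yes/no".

V₁: ΔP = 56, V ≈ 6.04 × 56^0.66 ≈ 86.07 kt.
V₂: ΔP = 82, V ≈ 6.04 × 82^0.66 ≈ 110.70 kt.
ΔV over 24 h = 24.63 kt → 24 h equivalent = 24.63 × 24/24 ≈ 24.63 kt.
25 kt < 30 kt ⇒ not rapid intensification.

25 kt, no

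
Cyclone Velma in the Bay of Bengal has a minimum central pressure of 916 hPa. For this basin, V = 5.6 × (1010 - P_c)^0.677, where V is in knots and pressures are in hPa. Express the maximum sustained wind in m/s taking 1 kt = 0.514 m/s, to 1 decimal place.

62.4 m/s

ΔP = 1010 − 916 = 94 hPa.
V ≈ 5.6 × 94^0.677 = 5.6 × 21.667 ≈ 121.338 kt.
121.338 × 0.514 ≈ 62.37 m/s → 62.4 m/s.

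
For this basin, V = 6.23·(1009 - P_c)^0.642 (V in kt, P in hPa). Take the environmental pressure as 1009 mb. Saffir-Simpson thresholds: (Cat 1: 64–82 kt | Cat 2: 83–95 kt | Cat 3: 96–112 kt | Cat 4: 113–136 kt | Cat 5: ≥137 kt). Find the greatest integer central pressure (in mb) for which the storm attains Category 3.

938 mb

Category 3 begins at V = 96 kt.
Required ΔP = (96/6.23)^(1/0.642) = 15.409^1.558 ≈ 70.82 mb.
P_c ≤ 1009 − 70.82 = 938.18, so the highest integer P_c is 938 mb.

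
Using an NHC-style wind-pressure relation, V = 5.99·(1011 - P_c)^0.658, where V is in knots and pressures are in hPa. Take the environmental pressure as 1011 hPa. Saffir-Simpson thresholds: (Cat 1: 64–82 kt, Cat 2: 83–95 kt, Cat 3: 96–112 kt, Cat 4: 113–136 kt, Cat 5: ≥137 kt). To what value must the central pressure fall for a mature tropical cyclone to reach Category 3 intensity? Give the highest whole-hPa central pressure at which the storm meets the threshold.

943 hPa

Category 3 begins at V = 96 kt.
Required ΔP = (96/5.99)^(1/0.658) = 16.027^1.520 ≈ 67.78 hPa.
P_c ≤ 1011 − 67.78 = 943.22, so the highest integer P_c is 943 hPa.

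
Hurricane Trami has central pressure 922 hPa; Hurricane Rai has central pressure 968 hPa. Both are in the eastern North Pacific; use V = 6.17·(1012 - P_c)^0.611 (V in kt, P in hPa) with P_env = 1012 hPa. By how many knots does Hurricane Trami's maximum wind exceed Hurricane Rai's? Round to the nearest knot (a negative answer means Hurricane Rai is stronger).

34 kt

Hurricane Trami: ΔP = 90; V ≈ 6.17 × 90^0.611 ≈ 96.46 kt.
Hurricane Rai: ΔP = 44; V ≈ 6.17 × 44^0.611 ≈ 62.29 kt.
Difference ≈ 96.46 − 62.29 = 34.17 → 34 kt.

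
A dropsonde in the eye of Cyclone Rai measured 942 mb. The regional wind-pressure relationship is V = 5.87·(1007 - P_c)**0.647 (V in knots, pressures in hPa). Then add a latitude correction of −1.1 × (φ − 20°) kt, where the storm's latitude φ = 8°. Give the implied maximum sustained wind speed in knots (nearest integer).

ΔP = 1007 − 942 = 65 mb.
65^0.647 ≈ 14.892.
V ≈ 5.87 × 14.892 ≈ 87.4 kt.
Latitude correction: −1.1 × (8 − 20) = 13.2 kt.
Corrected V ≈ 100.6 kt → 101 kt.

101 kt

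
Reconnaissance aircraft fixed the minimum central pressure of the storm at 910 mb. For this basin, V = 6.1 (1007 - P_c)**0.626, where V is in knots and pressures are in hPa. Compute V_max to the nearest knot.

ΔP = 1007 − 910 = 97 mb.
97^0.626 ≈ 17.527.
V ≈ 6.1 × 17.527 ≈ 106.9 kt.

107 kt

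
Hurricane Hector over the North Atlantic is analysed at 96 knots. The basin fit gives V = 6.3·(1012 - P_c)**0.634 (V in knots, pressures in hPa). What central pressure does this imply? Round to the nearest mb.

939 mb

ΔP = (V / 6.3)^(1/0.634) = (96/6.3)^1.577.
96/6.3 = 15.238; 15.238^1.577 ≈ 73.42 mb.
P_c = 1012 − 73.42 = 938.58 ≈ 939 mb.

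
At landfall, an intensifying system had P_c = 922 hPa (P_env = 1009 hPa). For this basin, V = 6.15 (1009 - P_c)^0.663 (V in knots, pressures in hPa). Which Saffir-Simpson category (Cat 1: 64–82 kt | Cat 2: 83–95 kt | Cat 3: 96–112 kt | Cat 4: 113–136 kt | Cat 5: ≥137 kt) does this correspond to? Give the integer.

4

ΔP = 1009 − 922 = 87 hPa.
V ≈ 6.15 × 87^0.663 = 6.15 × 19.32 ≈ 119 kt.
119 kt falls in the Category 4 band.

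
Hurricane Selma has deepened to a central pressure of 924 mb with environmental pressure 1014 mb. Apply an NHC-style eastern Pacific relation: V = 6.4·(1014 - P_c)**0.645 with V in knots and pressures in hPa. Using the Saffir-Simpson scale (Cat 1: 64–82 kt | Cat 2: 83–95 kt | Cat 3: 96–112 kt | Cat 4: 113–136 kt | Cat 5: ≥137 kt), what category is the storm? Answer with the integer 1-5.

4

ΔP = 1014 − 924 = 90 mb.
V ≈ 6.4 × 90^0.645 = 6.4 × 18.22 ≈ 117 kt.
117 kt falls in the Category 4 band.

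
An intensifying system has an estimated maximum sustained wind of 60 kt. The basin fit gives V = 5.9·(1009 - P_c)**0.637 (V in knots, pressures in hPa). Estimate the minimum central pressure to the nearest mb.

971 mb

ΔP = (V / 5.9)^(1/0.637) = (60/5.9)^1.570.
60/5.9 = 10.169; 10.169^1.570 ≈ 38.13 mb.
P_c = 1009 − 38.13 = 970.87 ≈ 971 mb.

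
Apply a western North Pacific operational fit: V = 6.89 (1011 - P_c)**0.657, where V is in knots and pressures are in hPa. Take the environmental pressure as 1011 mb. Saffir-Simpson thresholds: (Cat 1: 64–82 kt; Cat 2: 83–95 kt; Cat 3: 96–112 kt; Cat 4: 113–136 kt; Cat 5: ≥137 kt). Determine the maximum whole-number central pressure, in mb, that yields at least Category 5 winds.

916 mb

Category 5 begins at V = 137 kt.
Required ΔP = (137/6.89)^(1/0.657) = 19.884^1.522 ≈ 94.71 mb.
P_c ≤ 1011 − 94.71 = 916.29, so the highest integer P_c is 916 mb.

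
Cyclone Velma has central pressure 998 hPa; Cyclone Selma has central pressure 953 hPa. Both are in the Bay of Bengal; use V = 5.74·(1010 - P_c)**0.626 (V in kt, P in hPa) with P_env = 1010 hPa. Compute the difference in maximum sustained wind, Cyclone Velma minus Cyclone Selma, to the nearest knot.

-45 kt

Cyclone Velma: ΔP = 12; V ≈ 5.74 × 12^0.626 ≈ 27.19 kt.
Cyclone Selma: ΔP = 57; V ≈ 5.74 × 57^0.626 ≈ 72.13 kt.
Difference ≈ 27.19 − 72.13 = -44.94 → -45 kt.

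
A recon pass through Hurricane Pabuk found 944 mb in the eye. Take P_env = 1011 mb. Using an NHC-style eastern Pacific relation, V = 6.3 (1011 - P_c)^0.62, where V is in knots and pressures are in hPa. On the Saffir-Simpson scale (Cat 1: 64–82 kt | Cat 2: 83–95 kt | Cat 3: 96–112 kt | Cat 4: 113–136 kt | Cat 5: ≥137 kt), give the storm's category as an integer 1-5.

ΔP = 1011 − 944 = 67 mb.
V ≈ 6.3 × 67^0.62 = 6.3 × 13.56 ≈ 85 kt.
85 kt falls in the Category 2 band.

2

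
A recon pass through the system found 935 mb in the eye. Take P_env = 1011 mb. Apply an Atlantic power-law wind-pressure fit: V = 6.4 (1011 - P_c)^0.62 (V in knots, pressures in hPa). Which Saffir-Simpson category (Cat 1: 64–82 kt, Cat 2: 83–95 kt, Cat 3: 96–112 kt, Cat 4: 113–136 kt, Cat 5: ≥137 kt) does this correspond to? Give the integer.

2

ΔP = 1011 − 935 = 76 mb.
V ≈ 6.4 × 76^0.62 = 6.4 × 14.66 ≈ 94 kt.
94 kt falls in the Category 2 band.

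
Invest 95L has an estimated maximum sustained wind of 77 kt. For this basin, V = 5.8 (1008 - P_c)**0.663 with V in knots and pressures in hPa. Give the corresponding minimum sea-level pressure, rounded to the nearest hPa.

ΔP = (V / 5.8)^(1/0.663) = (77/5.8)^1.508.
77/5.8 = 13.276; 13.276^1.508 ≈ 49.42 hPa.
P_c = 1008 − 49.42 = 958.58 ≈ 959 hPa.

959 hPa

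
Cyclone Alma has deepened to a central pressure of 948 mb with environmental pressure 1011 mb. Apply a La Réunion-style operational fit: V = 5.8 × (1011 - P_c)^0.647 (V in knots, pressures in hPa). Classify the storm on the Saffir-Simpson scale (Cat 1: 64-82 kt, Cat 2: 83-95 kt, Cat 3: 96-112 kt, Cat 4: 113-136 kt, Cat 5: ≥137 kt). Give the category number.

2

ΔP = 1011 − 948 = 63 mb.
V ≈ 5.8 × 63^0.647 = 5.8 × 14.59 ≈ 85 kt.
85 kt falls in the Category 2 band.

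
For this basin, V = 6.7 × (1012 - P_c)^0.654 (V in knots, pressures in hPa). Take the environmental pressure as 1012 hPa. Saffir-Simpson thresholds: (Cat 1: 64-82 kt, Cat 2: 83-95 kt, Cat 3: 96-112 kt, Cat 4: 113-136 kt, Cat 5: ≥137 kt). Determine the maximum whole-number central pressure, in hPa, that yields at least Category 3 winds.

Category 3 begins at V = 96 kt.
Required ΔP = (96/6.7)^(1/0.654) = 14.328^1.529 ≈ 58.60 hPa.
P_c ≤ 1012 − 58.60 = 953.40, so the highest integer P_c is 953 hPa.

953 hPa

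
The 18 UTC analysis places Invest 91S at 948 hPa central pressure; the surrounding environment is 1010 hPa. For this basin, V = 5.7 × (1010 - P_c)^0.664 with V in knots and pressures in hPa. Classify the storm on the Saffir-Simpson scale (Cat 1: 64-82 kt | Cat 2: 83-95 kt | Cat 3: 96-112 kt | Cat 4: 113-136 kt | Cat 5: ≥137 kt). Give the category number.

ΔP = 1010 − 948 = 62 hPa.
V ≈ 5.7 × 62^0.664 = 5.7 × 15.49 ≈ 88 kt.
88 kt falls in the Category 2 band.

2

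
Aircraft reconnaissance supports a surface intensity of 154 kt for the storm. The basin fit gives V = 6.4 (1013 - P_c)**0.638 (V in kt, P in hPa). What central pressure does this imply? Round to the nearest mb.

ΔP = (V / 6.4)^(1/0.638) = (154/6.4)^1.567.
154/6.4 = 24.062; 24.062^1.567 ≈ 146.26 mb.
P_c = 1013 − 146.26 = 866.74 ≈ 867 mb.

867 mb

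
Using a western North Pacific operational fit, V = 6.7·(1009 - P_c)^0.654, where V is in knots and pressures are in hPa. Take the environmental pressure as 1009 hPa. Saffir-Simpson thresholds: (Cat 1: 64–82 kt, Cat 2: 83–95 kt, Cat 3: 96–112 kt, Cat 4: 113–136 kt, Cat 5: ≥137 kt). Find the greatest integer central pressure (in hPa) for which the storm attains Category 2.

962 hPa

Category 2 begins at V = 83 kt.
Required ΔP = (83/6.7)^(1/0.654) = 12.388^1.529 ≈ 46.91 hPa.
P_c ≤ 1009 − 46.91 = 962.09, so the highest integer P_c is 962 hPa.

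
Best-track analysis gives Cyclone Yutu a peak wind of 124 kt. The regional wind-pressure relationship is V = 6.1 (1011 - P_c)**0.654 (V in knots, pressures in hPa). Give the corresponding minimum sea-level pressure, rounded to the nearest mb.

911 mb

ΔP = (V / 6.1)^(1/0.654) = (124/6.1)^1.529.
124/6.1 = 20.328; 20.328^1.529 ≈ 100.03 mb.
P_c = 1011 − 100.03 = 910.97 ≈ 911 mb.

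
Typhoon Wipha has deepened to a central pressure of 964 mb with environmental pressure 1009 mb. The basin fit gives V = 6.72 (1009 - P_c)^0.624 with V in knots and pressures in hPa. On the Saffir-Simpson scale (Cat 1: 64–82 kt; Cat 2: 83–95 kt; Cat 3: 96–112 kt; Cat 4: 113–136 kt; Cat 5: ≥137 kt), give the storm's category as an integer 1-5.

1

ΔP = 1009 − 964 = 45 mb.
V ≈ 6.72 × 45^0.624 = 6.72 × 10.75 ≈ 72 kt.
72 kt falls in the Category 1 band.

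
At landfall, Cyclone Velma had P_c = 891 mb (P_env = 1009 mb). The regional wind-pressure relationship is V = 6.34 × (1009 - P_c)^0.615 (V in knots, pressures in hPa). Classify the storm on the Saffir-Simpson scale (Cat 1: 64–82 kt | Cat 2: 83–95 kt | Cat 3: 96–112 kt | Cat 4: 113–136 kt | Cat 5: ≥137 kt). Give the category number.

ΔP = 1009 − 891 = 118 mb.
V ≈ 6.34 × 118^0.615 = 6.34 × 18.80 ≈ 119 kt.
119 kt falls in the Category 4 band.

4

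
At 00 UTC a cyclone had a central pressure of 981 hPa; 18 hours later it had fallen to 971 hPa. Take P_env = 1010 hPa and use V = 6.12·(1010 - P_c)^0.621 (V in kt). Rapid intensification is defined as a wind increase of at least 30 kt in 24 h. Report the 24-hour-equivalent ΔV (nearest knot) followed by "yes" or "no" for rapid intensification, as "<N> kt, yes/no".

V₁: ΔP = 29, V ≈ 6.12 × 29^0.621 ≈ 49.53 kt.
V₂: ΔP = 39, V ≈ 6.12 × 39^0.621 ≈ 59.54 kt.
ΔV over 18 h = 10.01 kt → 24 h equivalent = 10.01 × 24/18 ≈ 13.35 kt.
13 kt < 30 kt ⇒ not rapid intensification.

13 kt, no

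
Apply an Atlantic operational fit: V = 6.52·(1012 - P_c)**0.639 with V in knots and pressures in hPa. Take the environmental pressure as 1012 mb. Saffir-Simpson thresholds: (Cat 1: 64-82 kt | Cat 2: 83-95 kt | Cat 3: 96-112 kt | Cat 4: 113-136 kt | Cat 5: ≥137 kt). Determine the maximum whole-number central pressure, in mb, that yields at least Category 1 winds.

Category 1 begins at V = 64 kt.
Required ΔP = (64/6.52)^(1/0.639) = 9.816^1.565 ≈ 35.67 mb.
P_c ≤ 1012 − 35.67 = 976.33, so the highest integer P_c is 976 mb.

976 mb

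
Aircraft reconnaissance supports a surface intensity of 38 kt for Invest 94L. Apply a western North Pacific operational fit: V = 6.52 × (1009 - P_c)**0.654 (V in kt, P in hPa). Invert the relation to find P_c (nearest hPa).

ΔP = (V / 6.52)^(1/0.654) = (38/6.52)^1.529.
38/6.52 = 5.828; 5.828^1.529 ≈ 14.81 hPa.
P_c = 1009 − 14.81 = 994.19 ≈ 994 hPa.

994 hPa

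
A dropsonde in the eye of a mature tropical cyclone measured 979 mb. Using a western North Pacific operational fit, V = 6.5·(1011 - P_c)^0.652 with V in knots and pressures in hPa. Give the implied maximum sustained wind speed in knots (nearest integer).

62 kt

ΔP = 1011 − 979 = 32 mb.
32^0.652 ≈ 9.580.
V ≈ 6.5 × 9.580 ≈ 62.3 kt.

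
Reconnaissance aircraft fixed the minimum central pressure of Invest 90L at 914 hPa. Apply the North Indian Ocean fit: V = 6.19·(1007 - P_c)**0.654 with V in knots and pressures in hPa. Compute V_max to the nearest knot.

120 kt

ΔP = 1007 − 914 = 93 hPa.
93^0.654 ≈ 19.382.
V ≈ 6.19 × 19.382 ≈ 120.0 kt.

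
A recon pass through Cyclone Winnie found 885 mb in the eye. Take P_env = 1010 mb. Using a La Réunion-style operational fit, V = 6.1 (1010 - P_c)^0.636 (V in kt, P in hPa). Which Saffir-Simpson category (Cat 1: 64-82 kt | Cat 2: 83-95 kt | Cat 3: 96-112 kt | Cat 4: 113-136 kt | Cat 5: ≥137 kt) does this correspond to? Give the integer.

ΔP = 1010 − 885 = 125 mb.
V ≈ 6.1 × 125^0.636 = 6.1 × 21.56 ≈ 132 kt.
132 kt falls in the Category 4 band.

4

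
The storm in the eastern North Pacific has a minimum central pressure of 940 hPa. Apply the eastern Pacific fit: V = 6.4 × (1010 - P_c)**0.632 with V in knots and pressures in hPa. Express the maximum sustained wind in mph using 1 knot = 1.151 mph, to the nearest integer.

ΔP = 1010 − 940 = 70 hPa.
V ≈ 6.4 × 70^0.632 = 6.4 × 14.659 ≈ 93.817 kt.
93.817 × 1.151 ≈ 107.98 mph → 108 mph.

108 mph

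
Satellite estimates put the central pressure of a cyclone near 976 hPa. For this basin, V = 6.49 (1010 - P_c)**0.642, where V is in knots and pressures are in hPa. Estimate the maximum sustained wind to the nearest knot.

ΔP = 1010 − 976 = 34 hPa.
34^0.642 ≈ 9.621.
V ≈ 6.49 × 9.621 ≈ 62.4 kt.

62 kt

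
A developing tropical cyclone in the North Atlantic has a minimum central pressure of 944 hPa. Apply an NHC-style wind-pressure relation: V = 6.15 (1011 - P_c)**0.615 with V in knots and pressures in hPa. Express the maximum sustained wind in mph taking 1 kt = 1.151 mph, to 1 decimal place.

ΔP = 1011 − 944 = 67 hPa.
V ≈ 6.15 × 67^0.615 = 6.15 × 13.275 ≈ 81.642 kt.
81.642 × 1.151 ≈ 93.97 mph → 94.0 mph.

94.0 mph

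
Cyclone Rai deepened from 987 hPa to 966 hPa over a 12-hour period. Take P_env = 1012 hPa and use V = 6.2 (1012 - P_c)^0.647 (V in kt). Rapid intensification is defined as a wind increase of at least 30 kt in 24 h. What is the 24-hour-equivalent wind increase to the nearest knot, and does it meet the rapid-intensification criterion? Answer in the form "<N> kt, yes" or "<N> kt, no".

48 kt, yes

V₁: ΔP = 25, V ≈ 6.2 × 25^0.647 ≈ 49.76 kt.
V₂: ΔP = 46, V ≈ 6.2 × 46^0.647 ≈ 73.82 kt.
ΔV over 12 h = 24.06 kt → 24 h equivalent = 24.06 × 24/12 ≈ 48.12 kt.
48 kt ≥ 30 kt ⇒ rapid intensification.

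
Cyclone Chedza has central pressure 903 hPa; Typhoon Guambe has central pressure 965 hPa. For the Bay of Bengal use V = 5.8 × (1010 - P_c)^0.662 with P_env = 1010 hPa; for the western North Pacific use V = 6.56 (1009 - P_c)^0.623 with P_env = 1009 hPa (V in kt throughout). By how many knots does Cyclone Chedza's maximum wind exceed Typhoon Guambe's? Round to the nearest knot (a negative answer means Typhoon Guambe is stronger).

59 kt

Cyclone Chedza: ΔP = 107; V ≈ 5.8 × 107^0.662 ≈ 127.90 kt.
Typhoon Guambe: ΔP = 44; V ≈ 6.56 × 44^0.623 ≈ 69.31 kt.
Difference ≈ 127.90 − 69.31 = 58.59 → 59 kt.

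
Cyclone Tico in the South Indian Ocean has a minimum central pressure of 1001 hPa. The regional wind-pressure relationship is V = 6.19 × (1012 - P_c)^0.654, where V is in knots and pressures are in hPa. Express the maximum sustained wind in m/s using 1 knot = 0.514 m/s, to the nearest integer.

15 m/s

ΔP = 1012 − 1001 = 11 hPa.
V ≈ 6.19 × 11^0.654 = 6.19 × 4.798 ≈ 29.700 kt.
29.700 × 0.514 ≈ 15.27 m/s → 15 m/s.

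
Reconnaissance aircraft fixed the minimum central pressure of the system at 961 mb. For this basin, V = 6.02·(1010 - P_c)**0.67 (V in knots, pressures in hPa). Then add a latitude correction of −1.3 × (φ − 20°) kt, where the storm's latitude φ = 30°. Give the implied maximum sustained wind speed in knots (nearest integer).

69 kt

ΔP = 1010 − 961 = 49 mb.
49^0.67 ≈ 13.565.
V ≈ 6.02 × 13.565 ≈ 81.7 kt.
Latitude correction: −1.3 × (30 − 20) = -13 kt.
Corrected V ≈ 68.7 kt → 69 kt.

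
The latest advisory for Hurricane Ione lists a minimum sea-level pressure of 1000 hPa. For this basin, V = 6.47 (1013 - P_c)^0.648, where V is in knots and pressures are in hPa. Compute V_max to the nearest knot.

ΔP = 1013 − 1000 = 13 hPa.
13^0.648 ≈ 5.270.
V ≈ 6.47 × 5.270 ≈ 34.1 kt.

34 kt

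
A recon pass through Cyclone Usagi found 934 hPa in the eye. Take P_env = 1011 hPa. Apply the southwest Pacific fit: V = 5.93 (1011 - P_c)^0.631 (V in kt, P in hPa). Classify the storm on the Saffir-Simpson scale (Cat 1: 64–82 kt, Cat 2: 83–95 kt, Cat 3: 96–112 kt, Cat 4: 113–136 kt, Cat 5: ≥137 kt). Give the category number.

2

ΔP = 1011 − 934 = 77 hPa.
V ≈ 5.93 × 77^0.631 = 5.93 × 15.50 ≈ 92 kt.
92 kt falls in the Category 2 band.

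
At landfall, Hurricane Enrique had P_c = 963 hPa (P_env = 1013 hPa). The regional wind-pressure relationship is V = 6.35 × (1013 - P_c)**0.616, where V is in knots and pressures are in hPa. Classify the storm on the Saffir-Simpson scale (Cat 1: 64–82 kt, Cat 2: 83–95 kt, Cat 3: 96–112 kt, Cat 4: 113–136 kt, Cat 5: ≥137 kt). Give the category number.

1

ΔP = 1013 − 963 = 50 hPa.
V ≈ 6.35 × 50^0.616 = 6.35 × 11.13 ≈ 71 kt.
71 kt falls in the Category 1 band.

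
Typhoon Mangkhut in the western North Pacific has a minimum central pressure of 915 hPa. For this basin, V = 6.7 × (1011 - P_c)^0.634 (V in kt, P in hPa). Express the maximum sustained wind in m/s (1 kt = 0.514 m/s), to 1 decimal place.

ΔP = 1011 − 915 = 96 hPa.
V ≈ 6.7 × 96^0.634 = 6.7 × 18.062 ≈ 121.014 kt.
121.014 × 0.514 ≈ 62.20 m/s → 62.2 m/s.

62.2 m/s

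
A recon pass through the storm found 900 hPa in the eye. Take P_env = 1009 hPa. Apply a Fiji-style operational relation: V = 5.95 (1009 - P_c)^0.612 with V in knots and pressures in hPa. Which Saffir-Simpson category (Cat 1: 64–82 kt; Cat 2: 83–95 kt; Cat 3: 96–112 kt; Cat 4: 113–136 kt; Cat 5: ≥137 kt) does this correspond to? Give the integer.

ΔP = 1009 − 900 = 109 hPa.
V ≈ 5.95 × 109^0.612 = 5.95 × 17.66 ≈ 105 kt.
105 kt falls in the Category 3 band.

3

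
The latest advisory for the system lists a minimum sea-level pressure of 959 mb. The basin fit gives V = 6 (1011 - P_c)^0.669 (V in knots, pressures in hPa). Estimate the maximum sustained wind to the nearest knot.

ΔP = 1011 − 959 = 52 mb.
52^0.669 ≈ 14.061.
V ≈ 6 × 14.061 ≈ 84.4 kt.

84 kt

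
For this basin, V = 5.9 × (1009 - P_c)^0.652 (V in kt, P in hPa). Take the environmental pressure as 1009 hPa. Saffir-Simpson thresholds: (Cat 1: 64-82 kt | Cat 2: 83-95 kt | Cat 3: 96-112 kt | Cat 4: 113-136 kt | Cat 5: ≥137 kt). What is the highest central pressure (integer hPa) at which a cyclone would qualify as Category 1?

Category 1 begins at V = 64 kt.
Required ΔP = (64/5.9)^(1/0.652) = 10.847^1.534 ≈ 38.72 hPa.
P_c ≤ 1009 − 38.72 = 970.28, so the highest integer P_c is 970 hPa.

970 hPa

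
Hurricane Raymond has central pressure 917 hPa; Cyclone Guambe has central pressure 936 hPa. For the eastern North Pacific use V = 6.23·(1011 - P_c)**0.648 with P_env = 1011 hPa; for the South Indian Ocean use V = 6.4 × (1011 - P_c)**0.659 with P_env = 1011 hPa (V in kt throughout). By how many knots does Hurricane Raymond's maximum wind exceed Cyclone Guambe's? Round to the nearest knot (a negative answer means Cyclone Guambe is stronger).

8 kt

Hurricane Raymond: ΔP = 94; V ≈ 6.23 × 94^0.648 ≈ 118.32 kt.
Cyclone Guambe: ΔP = 75; V ≈ 6.4 × 75^0.659 ≈ 110.11 kt.
Difference ≈ 118.32 − 110.11 = 8.21 → 8 kt.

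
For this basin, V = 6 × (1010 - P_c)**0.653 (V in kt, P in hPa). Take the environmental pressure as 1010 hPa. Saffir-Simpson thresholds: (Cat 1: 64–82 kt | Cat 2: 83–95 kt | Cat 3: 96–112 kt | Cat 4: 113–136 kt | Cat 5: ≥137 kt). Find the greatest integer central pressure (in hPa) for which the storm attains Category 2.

Category 2 begins at V = 83 kt.
Required ΔP = (83/6)^(1/0.653) = 13.833^1.531 ≈ 55.87 hPa.
P_c ≤ 1010 − 55.87 = 954.13, so the highest integer P_c is 954 hPa.

954 hPa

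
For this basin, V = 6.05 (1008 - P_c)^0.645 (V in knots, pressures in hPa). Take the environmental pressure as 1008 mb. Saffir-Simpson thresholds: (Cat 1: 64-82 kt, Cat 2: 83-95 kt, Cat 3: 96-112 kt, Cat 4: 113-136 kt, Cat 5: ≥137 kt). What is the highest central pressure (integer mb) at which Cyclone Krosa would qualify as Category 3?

935 mb

Category 3 begins at V = 96 kt.
Required ΔP = (96/6.05)^(1/0.645) = 15.868^1.550 ≈ 72.65 mb.
P_c ≤ 1008 − 72.65 = 935.35, so the highest integer P_c is 935 mb.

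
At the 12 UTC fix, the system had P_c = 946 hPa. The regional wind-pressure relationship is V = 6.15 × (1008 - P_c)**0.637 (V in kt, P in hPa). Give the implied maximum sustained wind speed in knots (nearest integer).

85 kt

ΔP = 1008 − 946 = 62 hPa.
62^0.637 ≈ 13.860.
V ≈ 6.15 × 13.860 ≈ 85.2 kt.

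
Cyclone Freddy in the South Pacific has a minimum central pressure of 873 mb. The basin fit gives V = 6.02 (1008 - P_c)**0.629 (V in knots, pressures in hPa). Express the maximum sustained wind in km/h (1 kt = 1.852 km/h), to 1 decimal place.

243.9 km/h

ΔP = 1008 − 873 = 135 mb.
V ≈ 6.02 × 135^0.629 = 6.02 × 21.877 ≈ 131.697 kt.
131.697 × 1.852 ≈ 243.90 km/h → 243.9 km/h.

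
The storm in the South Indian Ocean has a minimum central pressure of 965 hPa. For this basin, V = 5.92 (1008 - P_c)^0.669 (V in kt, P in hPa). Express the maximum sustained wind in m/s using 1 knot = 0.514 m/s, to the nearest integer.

38 m/s

ΔP = 1008 − 965 = 43 hPa.
V ≈ 5.92 × 43^0.669 = 5.92 × 12.382 ≈ 73.301 kt.
73.301 × 0.514 ≈ 37.68 m/s → 38 m/s.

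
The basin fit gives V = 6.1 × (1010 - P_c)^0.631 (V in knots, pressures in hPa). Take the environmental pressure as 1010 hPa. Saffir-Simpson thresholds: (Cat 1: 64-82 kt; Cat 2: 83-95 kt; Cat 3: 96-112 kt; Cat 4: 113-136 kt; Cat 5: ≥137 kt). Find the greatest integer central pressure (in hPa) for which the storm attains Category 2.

Category 2 begins at V = 83 kt.
Required ΔP = (83/6.1)^(1/0.631) = 13.607^1.585 ≈ 62.63 hPa.
P_c ≤ 1010 − 62.63 = 947.37, so the highest integer P_c is 947 hPa.

947 hPa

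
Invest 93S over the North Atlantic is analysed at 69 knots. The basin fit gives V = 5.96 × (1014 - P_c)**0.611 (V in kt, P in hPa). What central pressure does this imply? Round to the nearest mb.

959 mb

ΔP = (V / 5.96)^(1/0.611) = (69/5.96)^1.637.
69/5.96 = 11.577; 11.577^1.637 ≈ 55.05 mb.
P_c = 1014 − 55.05 = 958.95 ≈ 959 mb.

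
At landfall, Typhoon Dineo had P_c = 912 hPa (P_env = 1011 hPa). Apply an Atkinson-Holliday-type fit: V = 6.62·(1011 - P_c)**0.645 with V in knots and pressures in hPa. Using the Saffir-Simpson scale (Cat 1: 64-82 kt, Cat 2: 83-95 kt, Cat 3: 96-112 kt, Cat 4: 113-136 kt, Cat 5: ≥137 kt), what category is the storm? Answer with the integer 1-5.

ΔP = 1011 − 912 = 99 hPa.
V ≈ 6.62 × 99^0.645 = 6.62 × 19.37 ≈ 128 kt.
128 kt falls in the Category 4 band.

4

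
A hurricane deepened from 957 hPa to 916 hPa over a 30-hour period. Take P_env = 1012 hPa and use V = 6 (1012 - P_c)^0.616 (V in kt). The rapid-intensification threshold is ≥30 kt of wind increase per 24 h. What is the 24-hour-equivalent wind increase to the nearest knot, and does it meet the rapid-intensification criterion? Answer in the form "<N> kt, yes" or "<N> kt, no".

V₁: ΔP = 55, V ≈ 6 × 55^0.616 ≈ 70.83 kt.
V₂: ΔP = 96, V ≈ 6 × 96^0.616 ≈ 99.82 kt.
ΔV over 30 h = 28.99 kt → 24 h equivalent = 28.99 × 24/30 ≈ 23.19 kt.
23 kt < 30 kt ⇒ not rapid intensification.

23 kt, no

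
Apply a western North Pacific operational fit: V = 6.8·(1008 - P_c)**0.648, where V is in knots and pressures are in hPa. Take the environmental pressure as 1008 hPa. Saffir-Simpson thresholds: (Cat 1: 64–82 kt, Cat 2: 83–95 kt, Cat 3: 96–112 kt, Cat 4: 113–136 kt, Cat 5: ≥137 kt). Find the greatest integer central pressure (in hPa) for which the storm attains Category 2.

960 hPa

Category 2 begins at V = 83 kt.
Required ΔP = (83/6.8)^(1/0.648) = 12.206^1.543 ≈ 47.51 hPa.
P_c ≤ 1008 − 47.51 = 960.49, so the highest integer P_c is 960 hPa.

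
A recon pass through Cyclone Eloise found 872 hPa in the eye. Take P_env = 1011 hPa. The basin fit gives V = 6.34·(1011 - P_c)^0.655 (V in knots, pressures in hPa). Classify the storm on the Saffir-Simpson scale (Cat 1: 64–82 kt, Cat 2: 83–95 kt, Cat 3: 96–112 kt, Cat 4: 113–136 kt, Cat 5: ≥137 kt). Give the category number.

ΔP = 1011 − 872 = 139 hPa.
V ≈ 6.34 × 139^0.655 = 6.34 × 25.33 ≈ 161 kt.
161 kt falls in the Category 5 band.

5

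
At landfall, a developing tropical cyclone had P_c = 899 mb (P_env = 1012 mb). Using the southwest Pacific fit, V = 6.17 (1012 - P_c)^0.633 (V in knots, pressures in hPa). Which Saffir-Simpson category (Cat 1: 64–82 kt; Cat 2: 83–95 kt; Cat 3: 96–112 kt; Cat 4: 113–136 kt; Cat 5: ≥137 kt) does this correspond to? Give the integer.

4

ΔP = 1012 − 899 = 113 mb.
V ≈ 6.17 × 113^0.633 = 6.17 × 19.93 ≈ 123 kt.
123 kt falls in the Category 4 band.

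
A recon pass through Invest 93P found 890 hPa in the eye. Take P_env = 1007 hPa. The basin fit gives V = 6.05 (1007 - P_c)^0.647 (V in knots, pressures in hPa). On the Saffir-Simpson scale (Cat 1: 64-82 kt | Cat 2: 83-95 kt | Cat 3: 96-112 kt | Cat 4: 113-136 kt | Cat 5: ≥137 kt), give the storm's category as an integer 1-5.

4

ΔP = 1007 − 890 = 117 hPa.
V ≈ 6.05 × 117^0.647 = 6.05 × 21.78 ≈ 132 kt.
132 kt falls in the Category 4 band.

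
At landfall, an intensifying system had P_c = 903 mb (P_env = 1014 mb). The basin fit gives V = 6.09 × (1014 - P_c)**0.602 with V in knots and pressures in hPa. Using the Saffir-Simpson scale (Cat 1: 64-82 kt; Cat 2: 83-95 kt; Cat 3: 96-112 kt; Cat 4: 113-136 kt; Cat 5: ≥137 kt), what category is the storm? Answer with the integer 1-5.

3

ΔP = 1014 − 903 = 111 mb.
V ≈ 6.09 × 111^0.602 = 6.09 × 17.03 ≈ 104 kt.
104 kt falls in the Category 3 band.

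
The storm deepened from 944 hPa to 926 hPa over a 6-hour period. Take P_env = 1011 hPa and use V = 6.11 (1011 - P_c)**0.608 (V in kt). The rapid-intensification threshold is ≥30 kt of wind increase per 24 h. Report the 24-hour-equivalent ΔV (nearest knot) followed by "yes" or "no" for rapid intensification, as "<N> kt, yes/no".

V₁: ΔP = 67, V ≈ 6.11 × 67^0.608 ≈ 78.76 kt.
V₂: ΔP = 85, V ≈ 6.11 × 85^0.608 ≈ 91.02 kt.
ΔV over 6 h = 12.26 kt → 24 h equivalent = 12.26 × 24/6 ≈ 49.04 kt.
49 kt ≥ 30 kt ⇒ rapid intensification.

49 kt, yes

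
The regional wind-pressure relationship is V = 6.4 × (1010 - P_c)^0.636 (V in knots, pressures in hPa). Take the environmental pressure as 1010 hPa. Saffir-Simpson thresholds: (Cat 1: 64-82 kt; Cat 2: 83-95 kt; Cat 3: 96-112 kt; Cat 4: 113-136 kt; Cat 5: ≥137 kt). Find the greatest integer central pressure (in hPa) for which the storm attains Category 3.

939 hPa

Category 3 begins at V = 96 kt.
Required ΔP = (96/6.4)^(1/0.636) = 15.000^1.572 ≈ 70.66 hPa.
P_c ≤ 1010 − 70.66 = 939.34, so the highest integer P_c is 939 hPa.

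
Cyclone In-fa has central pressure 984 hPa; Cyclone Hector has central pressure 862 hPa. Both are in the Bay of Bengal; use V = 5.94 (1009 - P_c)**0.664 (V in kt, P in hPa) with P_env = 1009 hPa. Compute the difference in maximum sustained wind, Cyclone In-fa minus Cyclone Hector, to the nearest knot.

-113 kt

Cyclone In-fa: ΔP = 25; V ≈ 5.94 × 25^0.664 ≈ 50.35 kt.
Cyclone Hector: ΔP = 147; V ≈ 5.94 × 147^0.664 ≈ 163.26 kt.
Difference ≈ 50.35 − 163.26 = -112.91 → -113 kt.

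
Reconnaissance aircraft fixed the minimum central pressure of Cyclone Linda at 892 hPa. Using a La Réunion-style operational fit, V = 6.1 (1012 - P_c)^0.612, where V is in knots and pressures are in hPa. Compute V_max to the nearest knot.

114 kt

ΔP = 1012 − 892 = 120 hPa.
120^0.612 ≈ 18.727.
V ≈ 6.1 × 18.727 ≈ 114.2 kt.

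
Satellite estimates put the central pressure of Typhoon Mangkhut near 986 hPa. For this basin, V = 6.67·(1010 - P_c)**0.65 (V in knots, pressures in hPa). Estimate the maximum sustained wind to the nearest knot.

53 kt

ΔP = 1010 − 986 = 24 hPa.
24^0.65 ≈ 7.891.
V ≈ 6.67 × 7.891 ≈ 52.6 kt.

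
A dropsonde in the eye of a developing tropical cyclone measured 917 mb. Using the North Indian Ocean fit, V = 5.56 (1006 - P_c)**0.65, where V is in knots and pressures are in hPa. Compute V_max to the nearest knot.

103 kt

ΔP = 1006 − 917 = 89 mb.
89^0.65 ≈ 18.497.
V ≈ 5.56 × 18.497 ≈ 102.8 kt.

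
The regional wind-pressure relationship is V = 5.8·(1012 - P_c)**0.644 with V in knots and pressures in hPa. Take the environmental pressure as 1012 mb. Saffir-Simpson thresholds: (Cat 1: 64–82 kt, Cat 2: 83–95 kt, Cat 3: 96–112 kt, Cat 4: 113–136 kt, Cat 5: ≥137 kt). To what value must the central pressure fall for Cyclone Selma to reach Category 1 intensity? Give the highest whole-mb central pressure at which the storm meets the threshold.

Category 1 begins at V = 64 kt.
Required ΔP = (64/5.8)^(1/0.644) = 11.034^1.553 ≈ 41.61 mb.
P_c ≤ 1012 − 41.61 = 970.39, so the highest integer P_c is 970 mb.

970 mb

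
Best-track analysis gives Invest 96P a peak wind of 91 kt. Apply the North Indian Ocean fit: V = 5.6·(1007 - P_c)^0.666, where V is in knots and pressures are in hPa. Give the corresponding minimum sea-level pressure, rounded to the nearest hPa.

941 hPa

ΔP = (V / 5.6)^(1/0.666) = (91/5.6)^1.502.
91/5.6 = 16.250; 16.250^1.502 ≈ 65.78 hPa.
P_c = 1007 − 65.78 = 941.22 ≈ 941 hPa.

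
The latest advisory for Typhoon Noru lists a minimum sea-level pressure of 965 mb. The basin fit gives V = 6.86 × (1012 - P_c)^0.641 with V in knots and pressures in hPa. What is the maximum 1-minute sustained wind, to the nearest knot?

81 kt

ΔP = 1012 − 965 = 47 mb.
47^0.641 ≈ 11.798.
V ≈ 6.86 × 11.798 ≈ 80.9 kt.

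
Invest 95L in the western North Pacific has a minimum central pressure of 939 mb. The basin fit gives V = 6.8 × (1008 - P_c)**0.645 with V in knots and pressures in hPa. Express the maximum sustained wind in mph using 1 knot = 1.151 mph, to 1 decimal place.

ΔP = 1008 − 939 = 69 mb.
V ≈ 6.8 × 69^0.645 = 6.8 × 15.348 ≈ 104.368 kt.
104.368 × 1.151 ≈ 120.13 mph → 120.1 mph.

120.1 mph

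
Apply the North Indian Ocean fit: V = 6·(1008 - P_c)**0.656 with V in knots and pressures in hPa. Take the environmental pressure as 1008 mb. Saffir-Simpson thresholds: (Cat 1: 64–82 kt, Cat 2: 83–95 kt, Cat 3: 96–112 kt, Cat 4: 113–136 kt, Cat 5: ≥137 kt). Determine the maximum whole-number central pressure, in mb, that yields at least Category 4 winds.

920 mb

Category 4 begins at V = 113 kt.
Required ΔP = (113/6)^(1/0.656) = 18.833^1.524 ≈ 87.80 mb.
P_c ≤ 1008 − 87.80 = 920.20, so the highest integer P_c is 920 mb.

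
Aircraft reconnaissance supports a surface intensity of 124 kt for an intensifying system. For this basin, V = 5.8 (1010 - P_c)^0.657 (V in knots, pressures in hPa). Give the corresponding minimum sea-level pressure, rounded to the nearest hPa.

904 hPa

ΔP = (V / 5.8)^(1/0.657) = (124/5.8)^1.522.
124/5.8 = 21.379; 21.379^1.522 ≈ 105.77 hPa.
P_c = 1010 − 105.77 = 904.23 ≈ 904 hPa.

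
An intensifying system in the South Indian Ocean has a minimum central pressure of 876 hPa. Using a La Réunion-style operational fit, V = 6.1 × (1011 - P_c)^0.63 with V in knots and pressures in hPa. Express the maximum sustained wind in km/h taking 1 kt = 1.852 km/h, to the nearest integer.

248 km/h

ΔP = 1011 − 876 = 135 hPa.
V ≈ 6.1 × 135^0.63 = 6.1 × 21.984 ≈ 134.103 kt.
134.103 × 1.852 ≈ 248.36 km/h → 248 km/h.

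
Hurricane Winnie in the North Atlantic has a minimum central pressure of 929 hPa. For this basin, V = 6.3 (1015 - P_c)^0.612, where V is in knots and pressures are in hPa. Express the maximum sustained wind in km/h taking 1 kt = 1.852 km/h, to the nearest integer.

178 km/h

ΔP = 1015 − 929 = 86 hPa.
V ≈ 6.3 × 86^0.612 = 6.3 × 15.273 ≈ 96.217 kt.
96.217 × 1.852 ≈ 178.19 km/h → 178 km/h.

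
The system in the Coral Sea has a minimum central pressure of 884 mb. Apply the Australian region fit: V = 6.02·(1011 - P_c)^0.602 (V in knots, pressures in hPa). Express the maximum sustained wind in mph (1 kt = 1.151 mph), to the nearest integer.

128 mph

ΔP = 1011 − 884 = 127 mb.
V ≈ 6.02 × 127^0.602 = 6.02 × 18.471 ≈ 111.195 kt.
111.195 × 1.151 ≈ 127.99 mph → 128 mph.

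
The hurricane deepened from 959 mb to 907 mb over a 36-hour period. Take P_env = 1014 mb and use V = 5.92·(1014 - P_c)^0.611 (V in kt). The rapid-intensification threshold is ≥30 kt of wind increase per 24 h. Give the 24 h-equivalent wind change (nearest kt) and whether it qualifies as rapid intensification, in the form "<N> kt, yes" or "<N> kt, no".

23 kt, no

V₁: ΔP = 55, V ≈ 5.92 × 55^0.611 ≈ 68.50 kt.
V₂: ΔP = 107, V ≈ 5.92 × 107^0.611 ≈ 102.87 kt.
ΔV over 36 h = 34.37 kt → 24 h equivalent = 34.37 × 24/36 ≈ 22.91 kt.
23 kt < 30 kt ⇒ not rapid intensification.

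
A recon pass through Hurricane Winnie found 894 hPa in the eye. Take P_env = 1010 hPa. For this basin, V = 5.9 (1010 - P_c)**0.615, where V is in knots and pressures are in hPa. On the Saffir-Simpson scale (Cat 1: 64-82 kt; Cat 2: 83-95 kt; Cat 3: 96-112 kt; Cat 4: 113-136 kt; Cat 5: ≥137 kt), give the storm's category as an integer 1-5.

ΔP = 1010 − 894 = 116 hPa.
V ≈ 5.9 × 116^0.615 = 5.9 × 18.61 ≈ 110 kt.
110 kt falls in the Category 3 band.

3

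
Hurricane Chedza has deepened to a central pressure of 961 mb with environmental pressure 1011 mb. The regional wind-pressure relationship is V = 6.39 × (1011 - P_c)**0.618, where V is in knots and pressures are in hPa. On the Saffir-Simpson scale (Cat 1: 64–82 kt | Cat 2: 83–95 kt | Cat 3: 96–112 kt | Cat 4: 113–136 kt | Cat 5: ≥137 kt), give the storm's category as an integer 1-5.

1

ΔP = 1011 − 961 = 50 mb.
V ≈ 6.39 × 50^0.618 = 6.39 × 11.22 ≈ 72 kt.
72 kt falls in the Category 1 band.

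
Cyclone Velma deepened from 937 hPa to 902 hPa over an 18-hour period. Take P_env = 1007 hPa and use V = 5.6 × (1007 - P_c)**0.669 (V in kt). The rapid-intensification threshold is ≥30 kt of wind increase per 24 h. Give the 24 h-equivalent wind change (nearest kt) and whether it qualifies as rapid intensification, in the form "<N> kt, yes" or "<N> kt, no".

40 kt, yes

V₁: ΔP = 70, V ≈ 5.6 × 70^0.669 ≈ 96.06 kt.
V₂: ΔP = 105, V ≈ 5.6 × 105^0.669 ≈ 126.00 kt.
ΔV over 18 h = 29.94 kt → 24 h equivalent = 29.94 × 24/18 ≈ 39.92 kt.
40 kt ≥ 30 kt ⇒ rapid intensification.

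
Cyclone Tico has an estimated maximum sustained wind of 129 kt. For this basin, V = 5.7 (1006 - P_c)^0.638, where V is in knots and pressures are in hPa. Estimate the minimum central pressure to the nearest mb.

873 mb

ΔP = (V / 5.7)^(1/0.638) = (129/5.7)^1.567.
129/5.7 = 22.632; 22.632^1.567 ≈ 132.85 mb.
P_c = 1006 − 132.85 = 873.15 ≈ 873 mb.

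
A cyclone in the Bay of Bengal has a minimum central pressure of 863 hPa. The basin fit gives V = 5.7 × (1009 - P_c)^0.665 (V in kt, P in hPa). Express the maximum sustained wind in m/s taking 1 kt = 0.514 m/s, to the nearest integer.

ΔP = 1009 − 863 = 146 hPa.
V ≈ 5.7 × 146^0.665 = 5.7 × 27.498 ≈ 156.736 kt.
156.736 × 0.514 ≈ 80.56 m/s → 81 m/s.

81 m/s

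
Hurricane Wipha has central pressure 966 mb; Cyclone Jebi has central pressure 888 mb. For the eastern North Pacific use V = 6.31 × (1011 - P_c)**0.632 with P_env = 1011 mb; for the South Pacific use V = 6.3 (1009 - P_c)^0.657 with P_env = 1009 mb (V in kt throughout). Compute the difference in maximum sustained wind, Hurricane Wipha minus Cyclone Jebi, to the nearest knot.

-77 kt

Hurricane Wipha: ΔP = 45; V ≈ 6.31 × 45^0.632 ≈ 69.96 kt.
Cyclone Jebi: ΔP = 121; V ≈ 6.3 × 121^0.657 ≈ 147.14 kt.
Difference ≈ 69.96 − 147.14 = -77.18 → -77 kt.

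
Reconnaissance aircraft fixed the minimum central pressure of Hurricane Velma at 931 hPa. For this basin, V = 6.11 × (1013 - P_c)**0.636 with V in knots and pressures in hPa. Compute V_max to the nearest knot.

101 kt

ΔP = 1013 − 931 = 82 hPa.
82^0.636 ≈ 16.489.
V ≈ 6.11 × 16.489 ≈ 100.7 kt.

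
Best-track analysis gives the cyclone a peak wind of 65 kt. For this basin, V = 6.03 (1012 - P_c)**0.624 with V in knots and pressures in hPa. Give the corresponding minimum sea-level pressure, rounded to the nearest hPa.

ΔP = (V / 6.03)^(1/0.624) = (65/6.03)^1.603.
65/6.03 = 10.779; 10.779^1.603 ≈ 45.16 hPa.
P_c = 1012 − 45.16 = 966.84 ≈ 967 hPa.

967 hPa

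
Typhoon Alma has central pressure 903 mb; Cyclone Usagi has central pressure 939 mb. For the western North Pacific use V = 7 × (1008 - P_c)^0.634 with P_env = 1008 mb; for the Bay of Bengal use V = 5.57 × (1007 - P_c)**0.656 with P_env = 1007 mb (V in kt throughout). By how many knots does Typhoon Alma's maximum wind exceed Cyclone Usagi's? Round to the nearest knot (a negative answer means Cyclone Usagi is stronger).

Typhoon Alma: ΔP = 105; V ≈ 7 × 105^0.634 ≈ 133.82 kt.
Cyclone Usagi: ΔP = 68; V ≈ 5.57 × 68^0.656 ≈ 88.71 kt.
Difference ≈ 133.82 − 88.71 = 45.11 → 45 kt.

45 kt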